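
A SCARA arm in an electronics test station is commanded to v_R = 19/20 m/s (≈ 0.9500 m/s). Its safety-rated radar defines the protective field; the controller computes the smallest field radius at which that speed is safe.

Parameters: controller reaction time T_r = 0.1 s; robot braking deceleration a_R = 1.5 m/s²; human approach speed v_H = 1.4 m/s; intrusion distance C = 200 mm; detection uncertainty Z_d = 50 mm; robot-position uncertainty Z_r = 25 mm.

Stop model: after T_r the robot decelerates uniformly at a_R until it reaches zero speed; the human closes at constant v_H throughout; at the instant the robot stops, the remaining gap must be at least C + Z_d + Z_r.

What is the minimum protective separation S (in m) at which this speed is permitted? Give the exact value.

braking lasts T_s = (19/20)/(3/2) = 0.6333 s
robot covers v_R·T_r = 0.9500·0.1000 = 0.0950 m before braking
robot under decel: 0.9500²/(2·1.5000) = 0.3008 m
human closes 1.4000·0.7333 = 1.0267 m
residual clearance needed = 0.2000+0.0500+0.0250 = 0.2750 m
S_min ≈ 0.0950+0.3008+1.0267+0.2750  ⇒  S_min = 679/400 m

S_min = 679/400 m = 1.6975 m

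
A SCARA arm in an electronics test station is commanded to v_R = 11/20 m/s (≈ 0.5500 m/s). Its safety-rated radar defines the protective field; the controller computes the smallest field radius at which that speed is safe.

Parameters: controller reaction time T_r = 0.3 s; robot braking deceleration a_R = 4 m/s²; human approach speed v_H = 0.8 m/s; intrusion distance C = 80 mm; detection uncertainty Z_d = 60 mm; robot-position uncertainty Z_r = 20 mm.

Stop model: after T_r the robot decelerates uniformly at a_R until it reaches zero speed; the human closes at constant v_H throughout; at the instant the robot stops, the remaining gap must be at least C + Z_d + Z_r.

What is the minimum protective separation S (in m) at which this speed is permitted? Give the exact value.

T_s = v_R/a_R = (11/20)/4 = 0.1375 s
reaction-phase robot travel = 0.5500·0.3000 = 0.1650 m
braking distance = 0.5500²/(2·4.0000) = 0.0378 m
human closes 0.8000·0.4375 = 0.3500 m
residual clearance needed = 0.0800+0.0600+0.0200 = 0.1600 m
S_min ≈ 0.1650+0.0378+0.3500+0.1600  ⇒  S_min = 2281/3200 m

S_min = 2281/3200 m = 0.7128 m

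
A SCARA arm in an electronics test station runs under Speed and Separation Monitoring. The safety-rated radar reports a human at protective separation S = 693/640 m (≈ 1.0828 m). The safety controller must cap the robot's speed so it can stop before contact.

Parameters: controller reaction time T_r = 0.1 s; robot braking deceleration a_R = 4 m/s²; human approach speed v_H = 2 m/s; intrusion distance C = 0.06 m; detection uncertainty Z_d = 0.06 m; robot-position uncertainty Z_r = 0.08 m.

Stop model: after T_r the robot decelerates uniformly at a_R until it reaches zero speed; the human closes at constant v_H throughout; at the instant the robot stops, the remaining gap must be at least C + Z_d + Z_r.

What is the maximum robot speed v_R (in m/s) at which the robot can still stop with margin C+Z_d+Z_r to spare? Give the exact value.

v_R_max = 19/20 m/s = 0.9500 m/s

collect terms ⇒ (1/8)·v_R² + (3/5)·v_R + (-437/640) = 0
  disc = (3/5)² − 4·(1/8)·(-437/640) = 4489/6400 ; √disc = 67/80
  v_R = (−(3/5) + 67/80) / (2·(1/8)) = 19/20 m/s
check:
braking lasts T_s = (19/20)/4 = 0.2375 s
robot in T_r: 0.9500·0.1000 = 0.0950 m
braking distance = 0.9500²/(2·4.0000) = 0.1128 m
human over T_r+T_s: 2.0000·(0.1000+0.2375) = 0.6750 m
residual clearance needed = 0.0600+0.0600+0.0800 = 0.2000 m
sum ≈ 0.0950+0.1128+0.6750+0.2000 ≈ 1.0828 m = S ✓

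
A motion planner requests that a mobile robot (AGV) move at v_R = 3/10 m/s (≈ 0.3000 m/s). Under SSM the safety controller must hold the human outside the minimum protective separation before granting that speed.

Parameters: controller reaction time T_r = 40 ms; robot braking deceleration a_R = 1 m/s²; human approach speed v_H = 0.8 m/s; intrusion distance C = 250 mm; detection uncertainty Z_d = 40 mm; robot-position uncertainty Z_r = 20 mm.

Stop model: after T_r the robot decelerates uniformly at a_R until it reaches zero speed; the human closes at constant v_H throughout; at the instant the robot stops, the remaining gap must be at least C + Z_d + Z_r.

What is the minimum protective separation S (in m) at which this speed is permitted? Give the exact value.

S_min = 639/1000 m = 0.6390 m

stop time T_s = (3/10)/1 = 0.3000 s
robot in T_r: 0.3000·0.0400 = 0.0120 m
robot under decel: 0.3000²/(2·1.0000) = 0.0450 m
human closes 0.8000·0.3400 = 0.2720 m
C+Z_d+Z_r = 0.2500+0.0400+0.0200 = 0.3100 m
S_min ≈ 0.0120+0.0450+0.2720+0.3100  ⇒  S_min = 639/1000 m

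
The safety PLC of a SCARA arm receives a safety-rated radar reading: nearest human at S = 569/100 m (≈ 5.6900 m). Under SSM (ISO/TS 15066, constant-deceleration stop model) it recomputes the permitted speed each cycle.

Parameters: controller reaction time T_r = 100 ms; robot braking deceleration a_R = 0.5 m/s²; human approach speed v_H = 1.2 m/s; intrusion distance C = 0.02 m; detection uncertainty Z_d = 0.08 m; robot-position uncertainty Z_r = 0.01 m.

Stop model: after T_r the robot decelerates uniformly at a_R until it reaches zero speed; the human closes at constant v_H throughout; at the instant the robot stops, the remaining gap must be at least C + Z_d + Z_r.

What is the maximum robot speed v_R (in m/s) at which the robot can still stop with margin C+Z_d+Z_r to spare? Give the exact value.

v_R_max = 7/5 m/s = 1.4000 m/s

collect terms ⇒ (1)·v_R² + (5/2)·v_R + (-273/50) = 0
  disc = (5/2)² − 4·(1)·(-273/50) = 2809/100 ; √disc = 53/10
  v_R = (−(5/2) + 53/10) / (2·(1)) = 7/5 m/s
check:
stop time T_s = (7/5)/(1/2) = 2.8000 s
robot in T_r: 1.4000·0.1000 = 0.1400 m
robot covers 1.4000·2.8000 − ½·0.5000·2.8000² = 1.9600 m while stopping
human over T_r+T_s: 1.2000·(0.1000+2.8000) = 3.4800 m
margins: 0.0200+0.0800+0.0100 = 0.1100 m
sum ≈ 0.1400+1.9600+3.4800+0.1100 ≈ 5.6900 m = S ✓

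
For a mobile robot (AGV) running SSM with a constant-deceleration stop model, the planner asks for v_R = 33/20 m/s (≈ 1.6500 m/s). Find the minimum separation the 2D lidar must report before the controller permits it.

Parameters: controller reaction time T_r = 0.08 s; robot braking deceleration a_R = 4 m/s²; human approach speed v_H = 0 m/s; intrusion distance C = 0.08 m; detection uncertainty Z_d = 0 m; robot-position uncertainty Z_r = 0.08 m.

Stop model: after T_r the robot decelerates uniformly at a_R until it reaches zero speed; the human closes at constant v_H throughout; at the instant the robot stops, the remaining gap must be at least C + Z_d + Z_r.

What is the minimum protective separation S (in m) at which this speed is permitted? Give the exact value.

braking lasts T_s = (33/20)/4 = 0.4125 s
robot covers v_R·T_r = 1.6500·0.0800 = 0.1320 m before braking
braking distance = 1.6500²/(2·4.0000) = 0.3403 m
human over T_r+T_s: 0.0000·(0.0800+0.4125) = 0.0000 m
C+Z_d+Z_r = 0.0800+0.0000+0.0800 = 0.1600 m
S_min ≈ 0.1320+0.3403+0.0000+0.1600  ⇒  S_min = 10117/16000 m

S_min = 10117/16000 m = 0.6323 m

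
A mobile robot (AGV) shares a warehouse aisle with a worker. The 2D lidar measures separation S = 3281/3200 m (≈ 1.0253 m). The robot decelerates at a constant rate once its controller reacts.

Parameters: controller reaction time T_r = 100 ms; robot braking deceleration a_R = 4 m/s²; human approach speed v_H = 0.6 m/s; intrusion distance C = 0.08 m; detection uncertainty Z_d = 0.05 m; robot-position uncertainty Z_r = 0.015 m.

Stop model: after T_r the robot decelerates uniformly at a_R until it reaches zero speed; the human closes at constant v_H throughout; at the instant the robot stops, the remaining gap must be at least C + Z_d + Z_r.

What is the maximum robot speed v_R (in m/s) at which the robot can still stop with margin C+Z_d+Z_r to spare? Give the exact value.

quadratic (1/8)·v² + (1/4)·v + (-105/128) = 0
  disc = (1/4)² − 4·(1/8)·(-105/128) = 121/256 ; √disc = 11/16
  v_R = (−(1/4) + 11/16) / (2·(1/8)) = 7/4 m/s
check:
braking lasts T_s = (7/4)/4 = 0.4375 s
robot in T_r: 1.7500·0.1000 = 0.1750 m
robot under decel: 1.7500²/(2·4.0000) = 0.3828 m
human over T_r+T_s: 0.6000·(0.1000+0.4375) = 0.3225 m
margins: 0.0800+0.0500+0.0150 = 0.1450 m
sum ≈ 0.1750+0.3828+0.3225+0.1450 ≈ 1.0253 m = S ✓

v_R_max = 7/4 m/s = 1.7500 m/s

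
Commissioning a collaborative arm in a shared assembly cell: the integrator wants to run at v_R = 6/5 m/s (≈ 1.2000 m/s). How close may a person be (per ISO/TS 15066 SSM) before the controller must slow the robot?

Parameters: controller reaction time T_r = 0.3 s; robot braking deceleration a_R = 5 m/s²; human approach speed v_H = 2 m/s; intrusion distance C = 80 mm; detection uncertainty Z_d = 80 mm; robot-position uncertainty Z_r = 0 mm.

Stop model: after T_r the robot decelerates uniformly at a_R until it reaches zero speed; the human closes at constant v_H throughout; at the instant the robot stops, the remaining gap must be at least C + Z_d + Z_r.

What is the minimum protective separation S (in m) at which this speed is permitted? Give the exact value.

S_min = 218/125 m = 1.7440 m

braking lasts T_s = (6/5)/5 = 0.2400 s
robot in T_r: 1.2000·0.3000 = 0.3600 m
robot covers 1.2000·0.2400 − ½·5.0000·0.2400² = 0.1440 m while stopping
human closes 2.0000·0.5400 = 1.0800 m
residual clearance needed = 0.0800+0.0800+0.0000 = 0.1600 m
S_min ≈ 0.3600+0.1440+1.0800+0.1600  ⇒  S_min = 218/125 m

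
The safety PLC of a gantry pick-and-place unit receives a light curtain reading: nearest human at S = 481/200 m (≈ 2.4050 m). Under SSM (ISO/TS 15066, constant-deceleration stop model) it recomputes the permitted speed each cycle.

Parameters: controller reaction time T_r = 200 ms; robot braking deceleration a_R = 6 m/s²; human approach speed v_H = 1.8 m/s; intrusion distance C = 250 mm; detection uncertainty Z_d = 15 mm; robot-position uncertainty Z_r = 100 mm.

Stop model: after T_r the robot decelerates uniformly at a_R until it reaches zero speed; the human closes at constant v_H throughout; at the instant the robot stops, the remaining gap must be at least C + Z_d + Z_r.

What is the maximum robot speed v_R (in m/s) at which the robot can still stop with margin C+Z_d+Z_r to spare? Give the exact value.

v_R_max = 12/5 m/s = 2.4000 m/s

collect terms ⇒ (1/12)·v_R² + (1/2)·v_R + (-42/25) = 0
  disc = (1/2)² − 4·(1/12)·(-42/25) = 81/100 ; √disc = 9/10
  v_R = (−(1/2) + 9/10) / (2·(1/12)) = 12/5 m/s
check:
stop time T_s = (12/5)/6 = 0.4000 s
reaction-phase robot travel = 2.4000·0.2000 = 0.4800 m
robot under decel: 2.4000²/(2·6.0000) = 0.4800 m
human over T_r+T_s: 1.8000·(0.2000+0.4000) = 1.0800 m
C+Z_d+Z_r = 0.2500+0.0150+0.1000 = 0.3650 m
sum ≈ 0.4800+0.4800+1.0800+0.3650 ≈ 2.4050 m = S ✓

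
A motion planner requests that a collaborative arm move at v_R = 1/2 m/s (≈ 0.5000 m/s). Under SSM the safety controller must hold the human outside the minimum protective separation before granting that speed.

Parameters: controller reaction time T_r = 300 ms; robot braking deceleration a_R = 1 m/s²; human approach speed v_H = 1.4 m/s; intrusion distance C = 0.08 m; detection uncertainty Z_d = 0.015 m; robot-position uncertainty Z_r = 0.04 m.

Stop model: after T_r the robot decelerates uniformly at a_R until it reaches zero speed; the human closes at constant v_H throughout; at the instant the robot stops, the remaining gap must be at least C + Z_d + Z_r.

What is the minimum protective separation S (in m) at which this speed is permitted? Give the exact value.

S_min = 153/100 m = 1.5300 m

stop time T_s = (1/2)/1 = 0.5000 s
robot covers v_R·T_r = 0.5000·0.3000 = 0.1500 m before braking
robot covers 0.5000·0.5000 − ½·1.0000·0.5000² = 0.1250 m while stopping
person approaches 1.4000·(0.3000+0.5000) = 1.1200 m
residual clearance needed = 0.0800+0.0150+0.0400 = 0.1350 m
S_min ≈ 0.1500+0.1250+1.1200+0.1350  ⇒  S_min = 153/100 m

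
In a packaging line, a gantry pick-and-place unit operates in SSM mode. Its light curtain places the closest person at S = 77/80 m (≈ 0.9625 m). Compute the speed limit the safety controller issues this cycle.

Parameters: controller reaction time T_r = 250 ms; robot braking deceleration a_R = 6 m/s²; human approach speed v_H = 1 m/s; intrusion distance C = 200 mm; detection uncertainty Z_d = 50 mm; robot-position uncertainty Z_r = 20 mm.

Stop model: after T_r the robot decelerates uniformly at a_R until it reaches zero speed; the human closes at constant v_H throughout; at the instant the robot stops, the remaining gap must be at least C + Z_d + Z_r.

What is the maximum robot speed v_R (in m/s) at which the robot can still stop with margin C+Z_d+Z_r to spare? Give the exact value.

collect terms ⇒ (1/12)·v_R² + (5/12)·v_R + (-177/400) = 0
  disc = (5/12)² − 4·(1/12)·(-177/400) = 289/900 ; √disc = 17/30
  v_R = (−(5/12) + 17/30) / (2·(1/12)) = 9/10 m/s
check:
braking lasts T_s = (9/10)/6 = 0.1500 s
reaction-phase robot travel = 0.9000·0.2500 = 0.2250 m
robot under decel: 0.9000²/(2·6.0000) = 0.0675 m
human closes 1.0000·0.4000 = 0.4000 m
C+Z_d+Z_r = 0.2000+0.0500+0.0200 = 0.2700 m
sum ≈ 0.2250+0.0675+0.4000+0.2700 ≈ 0.9625 m = S ✓

v_R_max = 9/10 m/s = 0.9000 m/s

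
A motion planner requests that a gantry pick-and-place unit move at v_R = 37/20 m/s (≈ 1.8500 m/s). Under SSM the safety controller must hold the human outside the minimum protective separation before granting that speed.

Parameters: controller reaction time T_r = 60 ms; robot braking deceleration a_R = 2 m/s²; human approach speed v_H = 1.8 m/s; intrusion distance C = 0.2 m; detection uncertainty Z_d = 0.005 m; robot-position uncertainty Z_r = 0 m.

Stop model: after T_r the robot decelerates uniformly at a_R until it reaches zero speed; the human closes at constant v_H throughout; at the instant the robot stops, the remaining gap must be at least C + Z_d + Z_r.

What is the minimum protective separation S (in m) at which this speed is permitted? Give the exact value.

S_min = 23557/8000 m = 2.9446 m

stop time T_s = (37/20)/2 = 0.9250 s
reaction-phase robot travel = 1.8500·0.0600 = 0.1110 m
robot under decel: 1.8500²/(2·2.0000) = 0.8556 m
human over T_r+T_s: 1.8000·(0.0600+0.9250) = 1.7730 m
C+Z_d+Z_r = 0.2000+0.0050+0.0000 = 0.2050 m
S_min ≈ 0.1110+0.8556+1.7730+0.2050  ⇒  S_min = 23557/8000 m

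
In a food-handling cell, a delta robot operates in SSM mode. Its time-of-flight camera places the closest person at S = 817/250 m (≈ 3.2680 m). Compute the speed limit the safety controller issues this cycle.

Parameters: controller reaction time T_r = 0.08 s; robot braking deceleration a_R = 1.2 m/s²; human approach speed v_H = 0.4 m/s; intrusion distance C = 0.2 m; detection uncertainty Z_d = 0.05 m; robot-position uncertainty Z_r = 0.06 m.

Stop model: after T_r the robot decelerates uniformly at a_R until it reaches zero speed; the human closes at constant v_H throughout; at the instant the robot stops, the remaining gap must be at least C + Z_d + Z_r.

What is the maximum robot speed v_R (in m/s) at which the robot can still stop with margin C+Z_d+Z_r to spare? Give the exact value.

at the boundary: (5/12)·v² + (31/75)·v + (-1463/500) = 0
  disc = (31/75)² − 4·(5/12)·(-1463/500) = 113569/22500 ; √disc = 337/150
  v_R = (−(31/75) + 337/150) / (2·(5/12)) = 11/5 m/s
check:
braking lasts T_s = (11/5)/(6/5) = 1.8333 s
reaction-phase robot travel = 2.2000·0.0800 = 0.1760 m
braking distance = 2.2000²/(2·1.2000) = 2.0167 m
person approaches 0.4000·(0.0800+1.8333) = 0.7653 m
C+Z_d+Z_r = 0.2000+0.0500+0.0600 = 0.3100 m
sum ≈ 0.1760+2.0167+0.7653+0.3100 ≈ 3.2680 m = S ✓

v_R_max = 11/5 m/s = 2.2000 m/s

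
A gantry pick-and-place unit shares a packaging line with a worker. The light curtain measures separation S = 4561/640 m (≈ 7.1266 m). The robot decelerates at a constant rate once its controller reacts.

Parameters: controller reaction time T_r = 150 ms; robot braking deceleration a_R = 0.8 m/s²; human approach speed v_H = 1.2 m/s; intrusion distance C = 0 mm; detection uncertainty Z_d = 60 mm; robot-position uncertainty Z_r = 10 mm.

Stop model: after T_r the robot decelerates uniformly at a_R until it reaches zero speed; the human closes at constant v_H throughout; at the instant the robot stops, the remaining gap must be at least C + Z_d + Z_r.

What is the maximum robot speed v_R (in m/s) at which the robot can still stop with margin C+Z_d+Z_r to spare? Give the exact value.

at the boundary: (5/8)·v² + (33/20)·v + (-4401/640) = 0
  disc = (33/20)² − 4·(5/8)·(-4401/640) = 127449/6400 ; √disc = 357/80
  v_R = (−(33/20) + 357/80) / (2·(5/8)) = 9/4 m/s
check:
stop time T_s = (9/4)/(4/5) = 2.8125 s
robot covers v_R·T_r = 2.2500·0.1500 = 0.3375 m before braking
braking distance = 2.2500²/(2·0.8000) = 3.1641 m
person approaches 1.2000·(0.1500+2.8125) = 3.5550 m
C+Z_d+Z_r = 0.0000+0.0600+0.0100 = 0.0700 m
sum ≈ 0.3375+3.1641+3.5550+0.0700 ≈ 7.1266 m = S ✓

v_R_max = 9/4 m/s = 2.2500 m/s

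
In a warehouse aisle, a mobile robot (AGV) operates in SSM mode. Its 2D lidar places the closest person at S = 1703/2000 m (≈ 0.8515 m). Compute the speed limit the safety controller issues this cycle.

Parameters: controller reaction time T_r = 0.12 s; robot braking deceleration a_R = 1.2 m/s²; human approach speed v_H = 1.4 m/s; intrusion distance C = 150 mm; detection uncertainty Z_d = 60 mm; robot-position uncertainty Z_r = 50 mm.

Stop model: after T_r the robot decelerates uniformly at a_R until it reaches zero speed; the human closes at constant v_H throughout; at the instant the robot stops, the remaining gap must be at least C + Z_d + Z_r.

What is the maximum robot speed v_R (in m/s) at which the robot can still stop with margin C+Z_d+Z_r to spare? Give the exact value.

collect terms ⇒ (5/12)·v_R² + (193/150)·v_R + (-847/2000) = 0
  disc = (193/150)² − 4·(5/12)·(-847/2000) = 212521/90000 ; √disc = 461/300
  v_R = (−(193/150) + 461/300) / (2·(5/12)) = 3/10 m/s
check:
T_s = v_R/a_R = (3/10)/(6/5) = 0.2500 s
robot covers v_R·T_r = 0.3000·0.1200 = 0.0360 m before braking
robot under decel: 0.3000²/(2·1.2000) = 0.0375 m
person approaches 1.4000·(0.1200+0.2500) = 0.5180 m
C+Z_d+Z_r = 0.1500+0.0600+0.0500 = 0.2600 m
sum ≈ 0.0360+0.0375+0.5180+0.2600 ≈ 0.8515 m = S ✓

v_R_max = 3/10 m/s = 0.3000 m/s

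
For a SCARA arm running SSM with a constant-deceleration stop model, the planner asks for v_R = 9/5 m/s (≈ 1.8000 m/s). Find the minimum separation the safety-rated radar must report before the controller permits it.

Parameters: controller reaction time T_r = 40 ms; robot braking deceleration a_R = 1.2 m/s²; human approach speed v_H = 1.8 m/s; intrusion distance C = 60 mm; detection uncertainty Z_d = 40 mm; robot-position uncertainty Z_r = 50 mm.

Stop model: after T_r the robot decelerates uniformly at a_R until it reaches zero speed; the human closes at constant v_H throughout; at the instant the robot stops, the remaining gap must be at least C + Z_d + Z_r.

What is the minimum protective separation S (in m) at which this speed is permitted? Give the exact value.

braking lasts T_s = (9/5)/(6/5) = 1.5000 s
reaction-phase robot travel = 1.8000·0.0400 = 0.0720 m
robot covers 1.8000·1.5000 − ½·1.2000·1.5000² = 1.3500 m while stopping
human over T_r+T_s: 1.8000·(0.0400+1.5000) = 2.7720 m
C+Z_d+Z_r = 0.0600+0.0400+0.0500 = 0.1500 m
S_min ≈ 0.0720+1.3500+2.7720+0.1500  ⇒  S_min = 543/125 m

S_min = 543/125 m = 4.3440 m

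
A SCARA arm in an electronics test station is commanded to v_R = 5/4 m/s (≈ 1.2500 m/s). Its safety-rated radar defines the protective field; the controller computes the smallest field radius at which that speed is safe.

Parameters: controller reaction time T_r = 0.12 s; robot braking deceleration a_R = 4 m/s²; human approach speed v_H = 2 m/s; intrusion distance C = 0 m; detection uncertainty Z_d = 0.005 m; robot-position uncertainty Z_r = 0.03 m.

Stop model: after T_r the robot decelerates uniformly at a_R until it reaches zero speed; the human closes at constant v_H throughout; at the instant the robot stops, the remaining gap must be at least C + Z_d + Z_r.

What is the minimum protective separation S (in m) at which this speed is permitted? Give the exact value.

S_min = 797/640 m = 1.2453 m

braking lasts T_s = (5/4)/4 = 0.3125 s
reaction-phase robot travel = 1.2500·0.1200 = 0.1500 m
braking distance = 1.2500²/(2·4.0000) = 0.1953 m
human over T_r+T_s: 2.0000·(0.1200+0.3125) = 0.8650 m
margins: 0.0000+0.0050+0.0300 = 0.0350 m
S_min ≈ 0.1500+0.1953+0.8650+0.0350  ⇒  S_min = 797/640 m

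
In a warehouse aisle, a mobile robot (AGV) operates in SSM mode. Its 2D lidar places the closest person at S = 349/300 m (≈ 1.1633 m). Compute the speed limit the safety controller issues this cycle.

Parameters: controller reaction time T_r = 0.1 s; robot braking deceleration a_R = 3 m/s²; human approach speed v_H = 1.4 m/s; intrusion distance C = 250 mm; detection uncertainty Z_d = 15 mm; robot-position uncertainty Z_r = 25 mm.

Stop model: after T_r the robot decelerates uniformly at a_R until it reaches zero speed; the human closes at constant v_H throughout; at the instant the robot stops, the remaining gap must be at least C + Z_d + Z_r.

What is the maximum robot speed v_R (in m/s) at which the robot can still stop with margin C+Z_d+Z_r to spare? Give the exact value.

collect terms ⇒ (1/6)·v_R² + (17/30)·v_R + (-11/15) = 0
  disc = (17/30)² − 4·(1/6)·(-11/15) = 81/100 ; √disc = 9/10
  v_R = (−(17/30) + 9/10) / (2·(1/6)) = 1 m/s
check:
stop time T_s = 1/3 = 0.3333 s
reaction-phase robot travel = 1.0000·0.1000 = 0.1000 m
robot covers 1.0000·0.3333 − ½·3.0000·0.3333² = 0.1667 m while stopping
human over T_r+T_s: 1.4000·(0.1000+0.3333) = 0.6067 m
margins: 0.2500+0.0150+0.0250 = 0.2900 m
sum ≈ 0.1000+0.1667+0.6067+0.2900 ≈ 1.1633 m = S ✓

v_R_max = 1 m/s = 1.0000 m/s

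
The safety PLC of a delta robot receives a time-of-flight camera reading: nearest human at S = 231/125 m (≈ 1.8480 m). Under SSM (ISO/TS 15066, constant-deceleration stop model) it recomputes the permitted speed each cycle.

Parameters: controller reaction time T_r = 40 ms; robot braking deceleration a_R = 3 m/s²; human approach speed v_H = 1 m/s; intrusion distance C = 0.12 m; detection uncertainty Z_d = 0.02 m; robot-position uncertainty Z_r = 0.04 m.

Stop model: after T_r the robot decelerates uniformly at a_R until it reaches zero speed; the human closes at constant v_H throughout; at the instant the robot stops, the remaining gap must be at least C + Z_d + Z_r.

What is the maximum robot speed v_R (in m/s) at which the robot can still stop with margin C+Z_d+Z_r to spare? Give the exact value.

v_R_max = 11/5 m/s = 2.2000 m/s

at the boundary: (1/6)·v² + (28/75)·v + (-407/250) = 0
  disc = (28/75)² − 4·(1/6)·(-407/250) = 6889/5625 ; √disc = 83/75
  v_R = (−(28/75) + 83/75) / (2·(1/6)) = 11/5 m/s
check:
stop time T_s = (11/5)/3 = 0.7333 s
robot covers v_R·T_r = 2.2000·0.0400 = 0.0880 m before braking
robot under decel: 2.2000²/(2·3.0000) = 0.8067 m
human closes 1.0000·0.7733 = 0.7733 m
residual clearance needed = 0.1200+0.0200+0.0400 = 0.1800 m
sum ≈ 0.0880+0.8067+0.7733+0.1800 ≈ 1.8480 m = S ✓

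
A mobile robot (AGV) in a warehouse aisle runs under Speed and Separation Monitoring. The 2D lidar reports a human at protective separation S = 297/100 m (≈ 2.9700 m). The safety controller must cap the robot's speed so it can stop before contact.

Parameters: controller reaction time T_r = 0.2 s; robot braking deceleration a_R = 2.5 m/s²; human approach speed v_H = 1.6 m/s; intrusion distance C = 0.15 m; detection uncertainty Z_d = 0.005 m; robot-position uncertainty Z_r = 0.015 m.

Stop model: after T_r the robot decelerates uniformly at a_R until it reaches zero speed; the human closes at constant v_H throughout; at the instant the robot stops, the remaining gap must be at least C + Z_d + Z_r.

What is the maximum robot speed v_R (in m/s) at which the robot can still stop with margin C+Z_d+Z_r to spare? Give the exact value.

v_R_max = 2 m/s = 2.0000 m/s

collect terms ⇒ (1/5)·v_R² + (21/25)·v_R + (-62/25) = 0
  disc = (21/25)² − 4·(1/5)·(-62/25) = 1681/625 ; √disc = 41/25
  v_R = (−(21/25) + 41/25) / (2·(1/5)) = 2 m/s
check:
braking lasts T_s = 2/(5/2) = 0.8000 s
robot in T_r: 2.0000·0.2000 = 0.4000 m
robot under decel: 2.0000²/(2·2.5000) = 0.8000 m
human closes 1.6000·1.0000 = 1.6000 m
residual clearance needed = 0.1500+0.0050+0.0150 = 0.1700 m
sum ≈ 0.4000+0.8000+1.6000+0.1700 ≈ 2.9700 m = S ✓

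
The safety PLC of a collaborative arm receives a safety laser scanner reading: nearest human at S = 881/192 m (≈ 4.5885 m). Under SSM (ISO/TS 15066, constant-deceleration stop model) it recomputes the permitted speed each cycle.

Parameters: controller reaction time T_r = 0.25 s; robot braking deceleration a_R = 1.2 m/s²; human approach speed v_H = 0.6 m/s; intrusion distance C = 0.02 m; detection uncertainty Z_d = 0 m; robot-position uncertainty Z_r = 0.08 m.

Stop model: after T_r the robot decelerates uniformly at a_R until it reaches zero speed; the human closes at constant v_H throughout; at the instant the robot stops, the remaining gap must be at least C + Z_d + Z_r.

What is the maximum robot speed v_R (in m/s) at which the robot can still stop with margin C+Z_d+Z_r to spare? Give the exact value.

collect terms ⇒ (5/12)·v_R² + (3/4)·v_R + (-833/192) = 0
  disc = (3/4)² − 4·(5/12)·(-833/192) = 4489/576 ; √disc = 67/24
  v_R = (−(3/4) + 67/24) / (2·(5/12)) = 49/20 m/s
check:
T_s = v_R/a_R = (49/20)/(6/5) = 2.0417 s
reaction-phase robot travel = 2.4500·0.2500 = 0.6125 m
robot covers 2.4500·2.0417 − ½·1.2000·2.0417² = 2.5010 m while stopping
human closes 0.6000·2.2917 = 1.3750 m
margins: 0.0200+0.0000+0.0800 = 0.1000 m
sum ≈ 0.6125+2.5010+1.3750+0.1000 ≈ 4.5885 m = S ✓

v_R_max = 49/20 m/s = 2.4500 m/s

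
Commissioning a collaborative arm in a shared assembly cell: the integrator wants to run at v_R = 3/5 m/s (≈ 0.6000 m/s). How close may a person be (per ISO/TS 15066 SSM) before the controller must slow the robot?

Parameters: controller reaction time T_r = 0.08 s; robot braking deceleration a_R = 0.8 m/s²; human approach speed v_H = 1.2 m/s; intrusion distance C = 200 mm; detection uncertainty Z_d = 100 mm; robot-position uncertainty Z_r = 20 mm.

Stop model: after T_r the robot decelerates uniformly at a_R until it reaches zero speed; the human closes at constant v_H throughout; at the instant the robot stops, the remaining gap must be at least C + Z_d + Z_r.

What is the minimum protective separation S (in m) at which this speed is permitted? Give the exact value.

braking lasts T_s = (3/5)/(4/5) = 0.7500 s
robot covers v_R·T_r = 0.6000·0.0800 = 0.0480 m before braking
robot covers 0.6000·0.7500 − ½·0.8000·0.7500² = 0.2250 m while stopping
person approaches 1.2000·(0.0800+0.7500) = 0.9960 m
residual clearance needed = 0.2000+0.1000+0.0200 = 0.3200 m
S_min ≈ 0.0480+0.2250+0.9960+0.3200  ⇒  S_min = 1589/1000 m

S_min = 1589/1000 m = 1.5890 m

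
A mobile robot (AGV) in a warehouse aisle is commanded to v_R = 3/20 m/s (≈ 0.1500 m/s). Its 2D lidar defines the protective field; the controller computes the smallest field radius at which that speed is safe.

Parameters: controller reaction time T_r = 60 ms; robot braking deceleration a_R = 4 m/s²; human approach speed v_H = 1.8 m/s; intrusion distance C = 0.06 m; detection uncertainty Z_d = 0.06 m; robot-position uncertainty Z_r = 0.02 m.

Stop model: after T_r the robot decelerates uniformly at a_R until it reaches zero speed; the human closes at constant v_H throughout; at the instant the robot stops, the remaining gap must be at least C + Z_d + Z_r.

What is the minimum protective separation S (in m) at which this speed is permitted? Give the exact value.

T_s = v_R/a_R = (3/20)/4 = 0.0375 s
reaction-phase robot travel = 0.1500·0.0600 = 0.0090 m
braking distance = 0.1500²/(2·4.0000) = 0.0028 m
human over T_r+T_s: 1.8000·(0.0600+0.0375) = 0.1755 m
C+Z_d+Z_r = 0.0600+0.0600+0.0200 = 0.1400 m
S_min ≈ 0.0090+0.0028+0.1755+0.1400  ⇒  S_min = 5237/16000 m

S_min = 5237/16000 m = 0.3273 m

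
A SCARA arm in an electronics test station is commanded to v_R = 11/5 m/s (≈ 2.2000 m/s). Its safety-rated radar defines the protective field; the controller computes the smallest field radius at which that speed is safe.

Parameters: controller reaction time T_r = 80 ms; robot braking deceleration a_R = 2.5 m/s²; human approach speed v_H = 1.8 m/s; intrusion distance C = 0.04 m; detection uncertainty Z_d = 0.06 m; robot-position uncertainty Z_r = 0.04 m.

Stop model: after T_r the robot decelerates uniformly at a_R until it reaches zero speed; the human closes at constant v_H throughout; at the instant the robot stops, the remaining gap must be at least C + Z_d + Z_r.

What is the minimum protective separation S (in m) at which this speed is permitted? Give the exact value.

S_min = 753/250 m = 3.0120 m

braking lasts T_s = (11/5)/(5/2) = 0.8800 s
robot in T_r: 2.2000·0.0800 = 0.1760 m
robot covers 2.2000·0.8800 − ½·2.5000·0.8800² = 0.9680 m while stopping
human closes 1.8000·0.9600 = 1.7280 m
residual clearance needed = 0.0400+0.0600+0.0400 = 0.1400 m
S_min ≈ 0.1760+0.9680+1.7280+0.1400  ⇒  S_min = 753/250 m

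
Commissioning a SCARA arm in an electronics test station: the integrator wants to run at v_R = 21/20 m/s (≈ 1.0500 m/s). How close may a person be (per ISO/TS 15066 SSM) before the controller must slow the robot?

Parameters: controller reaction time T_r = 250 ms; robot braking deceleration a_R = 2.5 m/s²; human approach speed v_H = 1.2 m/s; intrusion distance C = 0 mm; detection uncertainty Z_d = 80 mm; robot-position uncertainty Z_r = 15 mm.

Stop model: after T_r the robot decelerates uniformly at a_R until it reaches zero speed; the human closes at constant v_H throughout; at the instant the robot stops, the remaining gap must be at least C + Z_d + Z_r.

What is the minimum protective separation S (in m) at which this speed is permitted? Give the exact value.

braking lasts T_s = (21/20)/(5/2) = 0.4200 s
reaction-phase robot travel = 1.0500·0.2500 = 0.2625 m
braking distance = 1.0500²/(2·2.5000) = 0.2205 m
human closes 1.2000·0.6700 = 0.8040 m
residual clearance needed = 0.0000+0.0800+0.0150 = 0.0950 m
S_min ≈ 0.2625+0.2205+0.8040+0.0950  ⇒  S_min = 691/500 m

S_min = 691/500 m = 1.3820 m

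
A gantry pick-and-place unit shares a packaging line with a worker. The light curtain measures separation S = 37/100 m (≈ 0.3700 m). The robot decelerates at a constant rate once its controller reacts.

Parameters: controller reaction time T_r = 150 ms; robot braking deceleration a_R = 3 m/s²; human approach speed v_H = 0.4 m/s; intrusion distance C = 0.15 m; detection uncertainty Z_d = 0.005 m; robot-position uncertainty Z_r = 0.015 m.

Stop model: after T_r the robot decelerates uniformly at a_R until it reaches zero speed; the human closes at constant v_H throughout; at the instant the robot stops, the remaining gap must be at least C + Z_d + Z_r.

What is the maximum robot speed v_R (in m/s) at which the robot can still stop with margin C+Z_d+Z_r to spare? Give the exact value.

collect terms ⇒ (1/6)·v_R² + (17/60)·v_R + (-7/50) = 0
  disc = (17/60)² − 4·(1/6)·(-7/50) = 25/144 ; √disc = 5/12
  v_R = (−(17/60) + 5/12) / (2·(1/6)) = 2/5 m/s
check:
T_s = v_R/a_R = (2/5)/3 = 0.1333 s
reaction-phase robot travel = 0.4000·0.1500 = 0.0600 m
robot under decel: 0.4000²/(2·3.0000) = 0.0267 m
person approaches 0.4000·(0.1500+0.1333) = 0.1133 m
margins: 0.1500+0.0050+0.0150 = 0.1700 m
sum ≈ 0.0600+0.0267+0.1133+0.1700 ≈ 0.3700 m = S ✓

v_R_max = 2/5 m/s = 0.4000 m/s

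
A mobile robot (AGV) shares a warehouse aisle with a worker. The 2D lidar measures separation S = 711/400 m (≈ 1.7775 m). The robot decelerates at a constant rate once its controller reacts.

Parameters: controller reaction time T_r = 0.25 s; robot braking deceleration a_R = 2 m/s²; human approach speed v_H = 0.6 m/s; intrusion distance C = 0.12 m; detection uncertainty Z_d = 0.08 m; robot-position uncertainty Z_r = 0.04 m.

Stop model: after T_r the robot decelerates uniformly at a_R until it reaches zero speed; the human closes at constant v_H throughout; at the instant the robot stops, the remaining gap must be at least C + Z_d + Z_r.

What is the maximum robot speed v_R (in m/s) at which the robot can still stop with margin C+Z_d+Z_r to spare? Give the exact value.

at the boundary: (1/4)·v² + (11/20)·v + (-111/80) = 0
  disc = (11/20)² − 4·(1/4)·(-111/80) = 169/100 ; √disc = 13/10
  v_R = (−(11/20) + 13/10) / (2·(1/4)) = 3/2 m/s
check:
braking lasts T_s = (3/2)/2 = 0.7500 s
reaction-phase robot travel = 1.5000·0.2500 = 0.3750 m
braking distance = 1.5000²/(2·2.0000) = 0.5625 m
human over T_r+T_s: 0.6000·(0.2500+0.7500) = 0.6000 m
residual clearance needed = 0.1200+0.0800+0.0400 = 0.2400 m
sum ≈ 0.3750+0.5625+0.6000+0.2400 ≈ 1.7775 m = S ✓

v_R_max = 3/2 m/s = 1.5000 m/s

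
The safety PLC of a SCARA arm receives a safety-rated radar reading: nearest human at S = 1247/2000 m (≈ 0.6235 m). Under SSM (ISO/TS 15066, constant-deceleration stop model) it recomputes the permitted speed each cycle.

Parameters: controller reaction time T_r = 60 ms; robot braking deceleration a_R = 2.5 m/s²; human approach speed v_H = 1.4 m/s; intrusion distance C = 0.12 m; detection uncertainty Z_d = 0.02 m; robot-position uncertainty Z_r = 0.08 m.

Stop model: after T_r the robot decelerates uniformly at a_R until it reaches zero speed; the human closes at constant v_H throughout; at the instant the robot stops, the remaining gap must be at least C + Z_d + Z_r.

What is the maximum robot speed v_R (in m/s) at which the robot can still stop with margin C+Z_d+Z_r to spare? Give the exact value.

at the boundary: (1/5)·v² + (31/50)·v + (-639/2000) = 0
  disc = (31/50)² − 4·(1/5)·(-639/2000) = 16/25 ; √disc = 4/5
  v_R = (−(31/50) + 4/5) / (2·(1/5)) = 9/20 m/s
check:
braking lasts T_s = (9/20)/(5/2) = 0.1800 s
robot covers v_R·T_r = 0.4500·0.0600 = 0.0270 m before braking
robot under decel: 0.4500²/(2·2.5000) = 0.0405 m
human closes 1.4000·0.2400 = 0.3360 m
residual clearance needed = 0.1200+0.0200+0.0800 = 0.2200 m
sum ≈ 0.0270+0.0405+0.3360+0.2200 ≈ 0.6235 m = S ✓

v_R_max = 9/20 m/s = 0.4500 m/s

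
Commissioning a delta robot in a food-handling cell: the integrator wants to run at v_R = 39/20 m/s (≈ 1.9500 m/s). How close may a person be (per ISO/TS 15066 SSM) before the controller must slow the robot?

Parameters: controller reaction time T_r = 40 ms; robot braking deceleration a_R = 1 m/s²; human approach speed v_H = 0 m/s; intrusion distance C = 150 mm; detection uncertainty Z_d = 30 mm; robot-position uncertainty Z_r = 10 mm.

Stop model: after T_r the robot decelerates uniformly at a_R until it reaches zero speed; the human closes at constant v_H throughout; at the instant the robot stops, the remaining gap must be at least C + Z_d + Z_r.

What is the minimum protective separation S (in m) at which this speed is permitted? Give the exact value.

S_min = 8677/4000 m = 2.1692 m

braking lasts T_s = (39/20)/1 = 1.9500 s
robot covers v_R·T_r = 1.9500·0.0400 = 0.0780 m before braking
braking distance = 1.9500²/(2·1.0000) = 1.9013 m
human closes 0.0000·1.9900 = 0.0000 m
residual clearance needed = 0.1500+0.0300+0.0100 = 0.1900 m
S_min ≈ 0.0780+1.9013+0.0000+0.1900  ⇒  S_min = 8677/4000 m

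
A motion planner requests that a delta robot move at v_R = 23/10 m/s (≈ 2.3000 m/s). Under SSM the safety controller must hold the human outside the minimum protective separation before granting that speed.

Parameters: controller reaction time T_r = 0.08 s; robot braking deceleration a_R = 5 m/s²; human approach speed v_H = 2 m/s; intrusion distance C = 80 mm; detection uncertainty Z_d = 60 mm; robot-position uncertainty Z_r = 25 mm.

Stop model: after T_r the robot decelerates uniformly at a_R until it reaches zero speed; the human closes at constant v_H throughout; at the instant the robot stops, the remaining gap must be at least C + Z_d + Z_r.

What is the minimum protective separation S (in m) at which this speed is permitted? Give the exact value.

S_min = 979/500 m = 1.9580 m

T_s = v_R/a_R = (23/10)/5 = 0.4600 s
robot in T_r: 2.3000·0.0800 = 0.1840 m
robot under decel: 2.3000²/(2·5.0000) = 0.5290 m
person approaches 2.0000·(0.0800+0.4600) = 1.0800 m
margins: 0.0800+0.0600+0.0250 = 0.1650 m
S_min ≈ 0.1840+0.5290+1.0800+0.1650  ⇒  S_min = 979/500 m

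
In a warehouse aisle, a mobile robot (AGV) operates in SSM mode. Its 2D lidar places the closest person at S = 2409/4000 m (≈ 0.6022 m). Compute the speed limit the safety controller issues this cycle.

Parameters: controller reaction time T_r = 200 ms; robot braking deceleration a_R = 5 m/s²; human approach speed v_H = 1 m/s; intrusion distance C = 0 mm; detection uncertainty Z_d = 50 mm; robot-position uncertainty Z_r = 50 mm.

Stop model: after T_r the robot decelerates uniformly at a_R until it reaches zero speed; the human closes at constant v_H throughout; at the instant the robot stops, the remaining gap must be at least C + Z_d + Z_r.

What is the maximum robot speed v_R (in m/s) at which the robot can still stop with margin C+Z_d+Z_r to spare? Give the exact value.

v_R_max = 13/20 m/s = 0.6500 m/s

collect terms ⇒ (1/10)·v_R² + (2/5)·v_R + (-1209/4000) = 0
  disc = (2/5)² − 4·(1/10)·(-1209/4000) = 2809/10000 ; √disc = 53/100
  v_R = (−(2/5) + 53/100) / (2·(1/10)) = 13/20 m/s
check:
braking lasts T_s = (13/20)/5 = 0.1300 s
robot covers v_R·T_r = 0.6500·0.2000 = 0.1300 m before braking
robot under decel: 0.6500²/(2·5.0000) = 0.0423 m
person approaches 1.0000·(0.2000+0.1300) = 0.3300 m
margins: 0.0000+0.0500+0.0500 = 0.1000 m
sum ≈ 0.1300+0.0423+0.3300+0.1000 ≈ 0.6022 m = S ✓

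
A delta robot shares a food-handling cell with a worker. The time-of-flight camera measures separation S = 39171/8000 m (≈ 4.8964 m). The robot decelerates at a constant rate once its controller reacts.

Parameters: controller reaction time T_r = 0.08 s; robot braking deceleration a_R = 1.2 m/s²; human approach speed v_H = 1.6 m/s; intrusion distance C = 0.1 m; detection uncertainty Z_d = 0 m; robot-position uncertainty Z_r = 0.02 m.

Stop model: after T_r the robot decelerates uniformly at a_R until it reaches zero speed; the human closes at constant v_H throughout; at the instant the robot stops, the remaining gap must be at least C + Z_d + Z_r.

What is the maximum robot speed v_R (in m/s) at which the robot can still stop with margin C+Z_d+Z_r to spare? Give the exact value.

collect terms ⇒ (5/12)·v_R² + (106/75)·v_R + (-37187/8000) = 0
  disc = (106/75)² − 4·(5/12)·(-37187/8000) = 3508129/360000 ; √disc = 1873/600
  v_R = (−(106/75) + 1873/600) / (2·(5/12)) = 41/20 m/s
check:
stop time T_s = (41/20)/(6/5) = 1.7083 s
robot covers v_R·T_r = 2.0500·0.0800 = 0.1640 m before braking
braking distance = 2.0500²/(2·1.2000) = 1.7510 m
human closes 1.6000·1.7883 = 2.8613 m
residual clearance needed = 0.1000+0.0000+0.0200 = 0.1200 m
sum ≈ 0.1640+1.7510+2.8613+0.1200 ≈ 4.8964 m = S ✓

v_R_max = 41/20 m/s = 2.0500 m/s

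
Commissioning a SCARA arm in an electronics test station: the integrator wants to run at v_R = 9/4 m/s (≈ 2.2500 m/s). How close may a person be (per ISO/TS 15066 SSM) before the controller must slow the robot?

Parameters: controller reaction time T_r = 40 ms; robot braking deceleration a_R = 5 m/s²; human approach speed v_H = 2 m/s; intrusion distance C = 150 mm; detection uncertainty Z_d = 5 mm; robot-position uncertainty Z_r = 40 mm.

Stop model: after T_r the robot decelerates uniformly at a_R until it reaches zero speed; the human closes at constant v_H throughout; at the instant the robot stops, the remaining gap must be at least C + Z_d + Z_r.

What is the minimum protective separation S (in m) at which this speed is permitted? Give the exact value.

braking lasts T_s = (9/4)/5 = 0.4500 s
robot covers v_R·T_r = 2.2500·0.0400 = 0.0900 m before braking
braking distance = 2.2500²/(2·5.0000) = 0.5062 m
human over T_r+T_s: 2.0000·(0.0400+0.4500) = 0.9800 m
residual clearance needed = 0.1500+0.0050+0.0400 = 0.1950 m
S_min ≈ 0.0900+0.5062+0.9800+0.1950  ⇒  S_min = 1417/800 m

S_min = 1417/800 m = 1.7712 m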